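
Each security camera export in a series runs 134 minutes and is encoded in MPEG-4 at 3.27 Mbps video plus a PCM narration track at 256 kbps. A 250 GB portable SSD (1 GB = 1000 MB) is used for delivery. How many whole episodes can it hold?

70

134 min = 8040 s
Audio: 256 kbps = 0.256 Mbps.
Total bitrate: 3.526 Mbps.
Per item: 3.526 Mbps × 8040 s = 28,349 Mb = 3,544 MB.
Capacity: 250 GB = 2,000,000 Mb; 70.55 items → 70 complete.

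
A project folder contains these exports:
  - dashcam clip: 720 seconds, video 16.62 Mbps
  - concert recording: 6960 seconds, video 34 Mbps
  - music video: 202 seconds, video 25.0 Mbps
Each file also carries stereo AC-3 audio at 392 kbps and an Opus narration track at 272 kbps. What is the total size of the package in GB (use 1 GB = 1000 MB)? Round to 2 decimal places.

32.36 GB

Audio total: 392 + 272 = 664 kbps = 0.664 Mbps.
dashcam clip: 17.284 Mbps × 720 s = 12444.5 Mb
concert recording: 34.664 Mbps × 6960 s = 241261.4 Mb
music video: 25.664 Mbps × 202 s = 5184.1 Mb
Total: 258890.0 Mb = 32361.3 MB.
= 32.36 GB.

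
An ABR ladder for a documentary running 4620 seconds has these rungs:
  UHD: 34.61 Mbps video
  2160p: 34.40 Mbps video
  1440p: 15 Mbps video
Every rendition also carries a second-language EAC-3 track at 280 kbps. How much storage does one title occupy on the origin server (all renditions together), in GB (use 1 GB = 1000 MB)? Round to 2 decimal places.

49.00 GB

Audio: 280 kbps = 0.280 Mbps.
Sum of rendition bitrates: (34.61+0.280) + (34.40+0.280) + (15+0.280) = 84.850 Mbps.
× 4620 s = 392,007 Mb = 49,001 MB = 49.00 GB.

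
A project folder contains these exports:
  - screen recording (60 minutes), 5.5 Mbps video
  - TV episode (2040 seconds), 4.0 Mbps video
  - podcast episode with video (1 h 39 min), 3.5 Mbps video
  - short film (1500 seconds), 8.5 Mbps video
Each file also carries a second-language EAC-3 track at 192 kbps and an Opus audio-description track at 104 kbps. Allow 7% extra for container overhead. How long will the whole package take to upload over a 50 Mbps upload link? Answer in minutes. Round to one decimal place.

23.3 minutes

Audio total: 192 + 104 = 296 kbps = 0.296 Mbps.
screen recording: 5.796 Mbps × 3600 s × 1.07 = 22326.2 Mb
TV episode: 4.296 Mbps × 2040 s × 1.07 = 9377.3 Mb
podcast episode with video: 3.796 Mbps × 5940 s × 1.07 = 24126.6 Mb
short film: 8.796 Mbps × 1500 s × 1.07 = 14117.6 Mb
Total: 69947.7 Mb = 8743.5 MB.
At 50 Mbps: 69947.7 / 50 = 1399 s ≈ 23.3 minutes.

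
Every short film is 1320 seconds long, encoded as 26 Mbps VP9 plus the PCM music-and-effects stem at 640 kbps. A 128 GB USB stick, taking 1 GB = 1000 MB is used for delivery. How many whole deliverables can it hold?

29

Audio: 640 kbps = 0.640 Mbps.
Total bitrate: 26.640 Mbps.
Per item: 26.640 Mbps × 1320 s = 35,165 Mb = 4,396 MB.
Capacity: 128 GB = 1,024,000 Mb; 29.12 items → 29 complete.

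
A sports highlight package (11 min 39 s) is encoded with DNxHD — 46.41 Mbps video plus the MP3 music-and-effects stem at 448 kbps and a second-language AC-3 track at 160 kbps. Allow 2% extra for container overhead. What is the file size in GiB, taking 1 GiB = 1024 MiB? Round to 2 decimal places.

3.90 GiB

11 min 39 s = 699 s
Audio total: 448 + 160 = 608 kbps = 0.608 Mbps.
Total bitrate: 46.41 + 0.608 = 47.018 Mbps.
Stream data: 47.018 Mbps × 699 s = 32865.6 Mb.
With 2% container overhead: ×1.02.
33,523 Mb = 4,190,361,705 bytes ÷ 1,073,741,824 = 3.903 GiB.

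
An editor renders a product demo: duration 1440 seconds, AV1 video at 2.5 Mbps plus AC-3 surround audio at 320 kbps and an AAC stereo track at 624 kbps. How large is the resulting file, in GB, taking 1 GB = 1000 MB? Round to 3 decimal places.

Audio total: 320 + 624 = 944 kbps = 0.944 Mbps.
Total bitrate: 2.5 + 0.944 = 3.444 Mbps.
Stream data: 3.444 Mbps × 1440 s = 4959.4 Mb.
4,959 Mb ÷ 8 = 619.9 MB → 0.6199 GB.

0.620 GB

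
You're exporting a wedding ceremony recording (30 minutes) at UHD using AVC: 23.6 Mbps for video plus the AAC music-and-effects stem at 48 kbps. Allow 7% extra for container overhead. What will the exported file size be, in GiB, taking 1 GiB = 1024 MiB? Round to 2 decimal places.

5.30 GiB

30 min = 1800 s
Audio: 48 kbps = 0.048 Mbps.
Total bitrate: 23.6 + 0.048 = 23.648 Mbps.
Stream data: 23.648 Mbps × 1800 s = 42566.4 Mb.
With 7% container overhead: ×1.07.
45,546 Mb = 5,693,256,000 bytes ÷ 1,073,741,824 = 5.302 GiB.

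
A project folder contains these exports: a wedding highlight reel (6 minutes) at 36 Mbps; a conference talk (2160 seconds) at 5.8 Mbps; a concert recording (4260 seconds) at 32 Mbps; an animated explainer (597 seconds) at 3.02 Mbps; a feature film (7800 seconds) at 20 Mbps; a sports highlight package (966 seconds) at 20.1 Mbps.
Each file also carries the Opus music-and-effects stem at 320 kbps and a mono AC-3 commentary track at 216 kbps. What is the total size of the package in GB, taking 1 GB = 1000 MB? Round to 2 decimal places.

Audio total: 320 + 216 = 536 kbps = 0.536 Mbps.
wedding highlight reel: 36.536 Mbps × 360 s = 13153.0 Mb
conference talk: 6.336 Mbps × 2160 s = 13685.8 Mb
concert recording: 32.536 Mbps × 4260 s = 138603.4 Mb
animated explainer: 3.556 Mbps × 597 s = 2122.9 Mb
feature film: 20.536 Mbps × 7800 s = 160180.8 Mb
sports highlight package: 20.636 Mbps × 966 s = 19934.4 Mb
Total: 347680.2 Mb = 43460.0 MB.
= 43.46 GB.

43.46 GB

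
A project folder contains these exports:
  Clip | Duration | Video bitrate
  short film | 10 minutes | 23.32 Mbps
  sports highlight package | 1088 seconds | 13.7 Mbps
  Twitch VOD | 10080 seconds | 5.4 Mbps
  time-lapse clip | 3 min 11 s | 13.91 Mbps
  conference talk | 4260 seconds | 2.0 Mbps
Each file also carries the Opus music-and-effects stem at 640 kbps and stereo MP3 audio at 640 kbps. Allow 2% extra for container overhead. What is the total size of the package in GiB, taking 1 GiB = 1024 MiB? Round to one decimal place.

13.7 GiB

Audio total: 640 + 640 = 1280 kbps = 1.280 Mbps.
short film: 24.600 Mbps × 600 s × 1.02 = 15055.2 Mb
sports highlight package: 14.980 Mbps × 1088 s × 1.02 = 16624.2 Mb
Twitch VOD: 6.680 Mbps × 10080 s × 1.02 = 68681.1 Mb
time-lapse clip: 15.190 Mbps × 191 s × 1.02 = 2959.3 Mb
conference talk: 3.280 Mbps × 4260 s × 1.02 = 14252.3 Mb
Total: 117572.1 Mb = 14696.5 MB.
= 13.69 GiB.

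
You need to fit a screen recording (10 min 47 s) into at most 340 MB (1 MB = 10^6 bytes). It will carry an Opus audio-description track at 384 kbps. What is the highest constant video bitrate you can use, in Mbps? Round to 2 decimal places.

3.82 Mbps

Budget: 340 MB = 2720.0 Mb.
10 min 47 s = 647 s
Total bitrate budget: 2720.0 Mb / 647 s = 4.204 Mbps.
Audio: 384 kbps = 0.384 Mbps.
Video: 4.204 − 0.384 = 3.820 Mbps.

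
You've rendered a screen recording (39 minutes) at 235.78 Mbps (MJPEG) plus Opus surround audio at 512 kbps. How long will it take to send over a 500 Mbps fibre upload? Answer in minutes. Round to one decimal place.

39 min = 2340 s
Audio: 512 kbps = 0.512 Mbps.
Total bitrate: 236.292 Mbps.
File: 236.292 Mbps × 2340 s = 552923.3 Mb.
At 500 Mbps: 552923.3 / 500 = 1105.8 s ≈ 18.4 minutes.

18.4 minutes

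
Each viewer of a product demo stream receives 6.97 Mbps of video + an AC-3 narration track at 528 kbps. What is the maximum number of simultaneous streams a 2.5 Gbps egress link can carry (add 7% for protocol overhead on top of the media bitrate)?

Audio: 528 kbps = 0.528 Mbps.
Per-viewer media rate: 7.498 Mbps.
On the wire with 7% overhead: 8.023 Mbps.
2.5 Gbps = 2,500 Mbps; 2,500 / 8.023 = 311.61 → 311 viewers.

311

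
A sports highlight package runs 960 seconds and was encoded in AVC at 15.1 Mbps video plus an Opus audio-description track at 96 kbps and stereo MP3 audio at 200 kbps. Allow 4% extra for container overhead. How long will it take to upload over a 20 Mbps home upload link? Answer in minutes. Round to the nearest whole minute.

13 minutes

Audio total: 96 + 200 = 296 kbps = 0.296 Mbps.
Total bitrate: 15.396 Mbps.
File: 15.396 Mbps × 960 s = 14780.2 Mb.
With 4% container overhead: ×1.04. → 15371.4 Mb.
At 20 Mbps: 15371.4 / 20 = 768.6 s ≈ 12.8 minutes.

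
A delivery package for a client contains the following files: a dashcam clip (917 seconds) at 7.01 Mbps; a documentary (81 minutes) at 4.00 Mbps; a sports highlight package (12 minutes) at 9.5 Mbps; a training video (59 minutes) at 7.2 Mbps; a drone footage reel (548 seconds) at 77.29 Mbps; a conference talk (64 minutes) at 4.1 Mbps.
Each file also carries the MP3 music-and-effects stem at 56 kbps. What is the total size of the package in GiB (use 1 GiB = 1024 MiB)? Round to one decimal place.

13.6 GiB

Audio: 56 kbps = 0.056 Mbps.
dashcam clip: 7.066 Mbps × 917 s = 6479.5 Mb
documentary: 4.056 Mbps × 4860 s = 19712.2 Mb
sports highlight package: 9.556 Mbps × 720 s = 6880.3 Mb
training video: 7.256 Mbps × 3540 s = 25686.2 Mb
drone footage reel: 77.346 Mbps × 548 s = 42385.6 Mb
conference talk: 4.156 Mbps × 3840 s = 15959.0 Mb
Total: 117102.9 Mb = 14637.9 MB.
= 13.63 GiB.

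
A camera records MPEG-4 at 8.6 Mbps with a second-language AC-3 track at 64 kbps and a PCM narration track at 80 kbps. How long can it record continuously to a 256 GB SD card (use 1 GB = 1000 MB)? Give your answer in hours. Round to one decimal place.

Audio total: 64 + 80 = 144 kbps = 0.144 Mbps.
Total bitrate: 8.6 + 0.144 = 8.744 Mbps.
Capacity: 256 GB = 2,048,000 Mb.
Recording time: 2,048,000 / 8.744 = 234,218 s ≈ 65.1 hours.

65.1 hours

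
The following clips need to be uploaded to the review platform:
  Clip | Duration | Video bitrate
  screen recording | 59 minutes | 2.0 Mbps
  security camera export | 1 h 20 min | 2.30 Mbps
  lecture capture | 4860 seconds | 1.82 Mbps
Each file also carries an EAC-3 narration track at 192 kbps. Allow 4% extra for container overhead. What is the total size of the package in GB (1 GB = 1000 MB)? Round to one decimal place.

3.8 GB

Audio: 192 kbps = 0.192 Mbps.
screen recording: 2.192 Mbps × 3540 s × 1.04 = 8070.1 Mb
security camera export: 2.492 Mbps × 4800 s × 1.04 = 12440.1 Mb
lecture capture: 2.012 Mbps × 4860 s × 1.04 = 10169.5 Mb
Total: 30679.6 Mb = 3834.9 MB.
= 3.835 GB.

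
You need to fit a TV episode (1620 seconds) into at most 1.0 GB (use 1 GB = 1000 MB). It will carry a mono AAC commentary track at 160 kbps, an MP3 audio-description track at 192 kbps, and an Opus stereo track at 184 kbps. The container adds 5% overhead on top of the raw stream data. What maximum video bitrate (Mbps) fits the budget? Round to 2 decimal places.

4.17 Mbps

Budget: 1.0 GB = 8000.0 Mb.
Stream payload after overhead: 8000.0 / 1.05 = 7619.0 Mb.
Total bitrate budget: 7619.0 Mb / 1620 s = 4.703 Mbps.
Audio total: 160 + 192 + 184 = 536 kbps = 0.536 Mbps.
Video: 4.703 − 0.536 = 4.167 Mbps.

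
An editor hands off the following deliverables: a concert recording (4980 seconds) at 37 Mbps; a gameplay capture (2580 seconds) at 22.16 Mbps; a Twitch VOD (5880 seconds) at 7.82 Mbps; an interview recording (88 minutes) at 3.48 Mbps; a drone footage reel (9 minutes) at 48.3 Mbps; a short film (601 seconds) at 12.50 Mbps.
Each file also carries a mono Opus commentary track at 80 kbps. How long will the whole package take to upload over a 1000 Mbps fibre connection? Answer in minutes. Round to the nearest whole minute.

Audio: 80 kbps = 0.080 Mbps.
concert recording: 37.080 Mbps × 4980 s = 184658.4 Mb
gameplay capture: 22.240 Mbps × 2580 s = 57379.2 Mb
Twitch VOD: 7.900 Mbps × 5880 s = 46452.0 Mb
interview recording: 3.560 Mbps × 5280 s = 18796.8 Mb
drone footage reel: 48.380 Mbps × 540 s = 26125.2 Mb
short film: 12.580 Mbps × 601 s = 7560.6 Mb
Total: 340972.2 Mb = 42621.5 MB.
At 1000 Mbps: 340972.2 / 1000 = 341 s ≈ 5.68 minutes.

6 minutes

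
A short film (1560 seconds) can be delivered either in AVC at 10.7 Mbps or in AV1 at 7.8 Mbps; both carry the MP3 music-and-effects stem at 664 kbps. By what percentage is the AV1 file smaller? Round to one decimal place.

25.5%

Audio: 664 kbps = 0.664 Mbps.
AVC: 11.364 Mbps × 1560 s = 17727.8 Mb = 2.216 GB.
AV1: 8.464 Mbps × 1560 s = 13203.8 Mb = 1.650 GB.
Reduction: (1 − 1.650/2.216) × 100 = 25.52%.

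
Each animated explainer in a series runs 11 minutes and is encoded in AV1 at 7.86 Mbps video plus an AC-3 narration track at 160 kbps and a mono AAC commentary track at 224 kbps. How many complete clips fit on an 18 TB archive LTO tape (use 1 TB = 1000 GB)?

26465

11 min = 660 s
Audio total: 160 + 224 = 384 kbps = 0.384 Mbps.
Total bitrate: 8.244 Mbps.
Per item: 8.244 Mbps × 660 s = 5,441 Mb = 680.1 MB.
Capacity: 18 TB = 144,000,000 Mb; 26465.53 items → 26465 complete.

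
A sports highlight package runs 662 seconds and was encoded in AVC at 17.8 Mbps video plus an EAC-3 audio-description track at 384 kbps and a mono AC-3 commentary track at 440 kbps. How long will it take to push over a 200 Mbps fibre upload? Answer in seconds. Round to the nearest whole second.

62 seconds

Audio total: 384 + 440 = 824 kbps = 0.824 Mbps.
Total bitrate: 18.624 Mbps.
File: 18.624 Mbps × 662 s = 12329.1 Mb.
At 200 Mbps: 12329.1 / 200 = 61.6 s ≈ 61.6 seconds.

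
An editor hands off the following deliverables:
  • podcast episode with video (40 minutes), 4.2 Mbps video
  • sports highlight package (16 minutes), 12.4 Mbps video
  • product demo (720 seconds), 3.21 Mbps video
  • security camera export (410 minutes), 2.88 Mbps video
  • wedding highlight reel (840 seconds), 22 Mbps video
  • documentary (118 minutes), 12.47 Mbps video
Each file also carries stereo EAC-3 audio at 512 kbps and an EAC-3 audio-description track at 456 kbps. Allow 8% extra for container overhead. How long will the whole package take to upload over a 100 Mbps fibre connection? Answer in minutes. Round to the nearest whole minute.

Audio total: 512 + 456 = 968 kbps = 0.968 Mbps.
podcast episode with video: 5.168 Mbps × 2400 s × 1.08 = 13395.5 Mb
sports highlight package: 13.368 Mbps × 960 s × 1.08 = 13859.9 Mb
product demo: 4.178 Mbps × 720 s × 1.08 = 3248.8 Mb
security camera export: 3.848 Mbps × 24600 s × 1.08 = 102233.7 Mb
wedding highlight reel: 22.968 Mbps × 840 s × 1.08 = 20836.6 Mb
documentary: 13.438 Mbps × 7080 s × 1.08 = 102752.3 Mb
Total: 256326.8 Mb = 32040.8 MB.
At 100 Mbps: 256326.8 / 100 = 2563 s ≈ 42.7 minutes.

43 minutes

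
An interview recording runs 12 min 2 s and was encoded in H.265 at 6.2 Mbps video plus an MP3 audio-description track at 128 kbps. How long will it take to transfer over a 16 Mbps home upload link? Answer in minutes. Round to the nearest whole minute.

12 min 2 s = 722 s
Audio: 128 kbps = 0.128 Mbps.
Total bitrate: 6.328 Mbps.
File: 6.328 Mbps × 722 s = 4568.8 Mb.
At 16 Mbps: 4568.8 / 16 = 285.6 s ≈ 4.76 minutes.

5 minutes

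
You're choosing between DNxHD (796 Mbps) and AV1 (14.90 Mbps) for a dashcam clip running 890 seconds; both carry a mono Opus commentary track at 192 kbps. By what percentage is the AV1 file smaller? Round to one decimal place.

98.1%

Audio: 192 kbps = 0.192 Mbps.
DNxHD: 796.192 Mbps × 890 s = 708610.9 Mb = 82.493 GiB.
AV1: 15.092 Mbps × 890 s = 13431.9 Mb = 1.564 GiB.
Reduction: (1 − 1.564/82.493) × 100 = 98.10%.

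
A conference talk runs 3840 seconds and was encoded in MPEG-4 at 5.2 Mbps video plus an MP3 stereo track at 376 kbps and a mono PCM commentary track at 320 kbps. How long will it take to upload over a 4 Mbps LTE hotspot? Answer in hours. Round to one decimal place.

1.6 hours

Audio total: 376 + 320 = 696 kbps = 0.696 Mbps.
Total bitrate: 5.896 Mbps.
File: 5.896 Mbps × 3840 s = 22640.6 Mb.
At 4 Mbps: 22640.6 / 4 = 5660.2 s ≈ 1.57 hours.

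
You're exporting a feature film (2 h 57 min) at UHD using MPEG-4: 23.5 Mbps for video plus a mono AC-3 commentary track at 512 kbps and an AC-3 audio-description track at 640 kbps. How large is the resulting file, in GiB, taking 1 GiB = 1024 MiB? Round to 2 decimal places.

2 h 57 min = 177 min = 10620 s
Audio total: 512 + 640 = 1152 kbps = 1.152 Mbps.
Total bitrate: 23.5 + 1.152 = 24.652 Mbps.
Stream data: 24.652 Mbps × 10620 s = 261804.2 Mb.
261,804 Mb = 32,725,530,000 bytes ÷ 1,073,741,824 = 30.48 GiB.

30.48 GiB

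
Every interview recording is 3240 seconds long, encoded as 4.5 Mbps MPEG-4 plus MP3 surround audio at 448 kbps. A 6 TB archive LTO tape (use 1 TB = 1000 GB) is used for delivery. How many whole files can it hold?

2994

Audio: 448 kbps = 0.448 Mbps.
Total bitrate: 4.948 Mbps.
Per item: 4.948 Mbps × 3240 s = 16,032 Mb = 2,004 MB.
Capacity: 6 TB = 48,000,000 Mb; 2994.10 items → 2994 complete.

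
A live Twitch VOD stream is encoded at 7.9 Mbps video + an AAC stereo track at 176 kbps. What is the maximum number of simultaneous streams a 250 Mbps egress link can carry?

30

Audio: 176 kbps = 0.176 Mbps.
Per-viewer media rate: 8.076 Mbps.
250 Mbps = 250.0 Mbps; 250.0 / 8.076 = 30.96 → 30 viewers.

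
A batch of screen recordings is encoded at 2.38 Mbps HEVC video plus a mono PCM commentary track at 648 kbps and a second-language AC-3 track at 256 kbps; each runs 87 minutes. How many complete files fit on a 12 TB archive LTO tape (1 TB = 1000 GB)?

87 min = 5220 s
Audio total: 648 + 256 = 904 kbps = 0.904 Mbps.
Total bitrate: 3.284 Mbps.
Per item: 3.284 Mbps × 5220 s = 17,142 Mb = 2,143 MB.
Capacity: 12 TB = 96,000,000 Mb; 5600.12 items → 5600 complete.

5600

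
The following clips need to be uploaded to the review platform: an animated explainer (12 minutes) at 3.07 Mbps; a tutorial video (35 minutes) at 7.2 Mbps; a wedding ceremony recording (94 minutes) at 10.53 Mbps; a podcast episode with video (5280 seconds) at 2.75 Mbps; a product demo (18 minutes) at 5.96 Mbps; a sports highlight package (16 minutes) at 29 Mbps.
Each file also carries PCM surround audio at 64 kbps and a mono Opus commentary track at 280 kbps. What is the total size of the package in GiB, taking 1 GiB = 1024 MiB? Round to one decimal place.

Audio total: 64 + 280 = 344 kbps = 0.344 Mbps.
animated explainer: 3.414 Mbps × 720 s = 2458.1 Mb
tutorial video: 7.544 Mbps × 2100 s = 15842.4 Mb
wedding ceremony recording: 10.874 Mbps × 5640 s = 61329.4 Mb
podcast episode with video: 3.094 Mbps × 5280 s = 16336.3 Mb
product demo: 6.304 Mbps × 1080 s = 6808.3 Mb
sports highlight package: 29.344 Mbps × 960 s = 28170.2 Mb
Total: 130944.7 Mb = 16368.1 MB.
= 15.24 GiB.

15.2 GiB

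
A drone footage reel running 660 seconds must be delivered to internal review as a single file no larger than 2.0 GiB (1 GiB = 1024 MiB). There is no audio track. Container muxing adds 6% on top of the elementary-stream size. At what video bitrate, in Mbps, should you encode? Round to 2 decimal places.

Budget: 2.0 GiB = 17179.9 Mb.
Stream payload after overhead: 17179.9 / 1.06 = 16207.4 Mb.
Total bitrate budget: 16207.4 Mb / 660 s = 24.557 Mbps.

24.56 Mbps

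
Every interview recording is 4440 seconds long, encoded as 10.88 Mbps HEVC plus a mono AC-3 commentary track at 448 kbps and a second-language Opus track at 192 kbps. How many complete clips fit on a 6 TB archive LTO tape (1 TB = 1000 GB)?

Audio total: 448 + 192 = 640 kbps = 0.640 Mbps.
Total bitrate: 11.520 Mbps.
Per item: 11.520 Mbps × 4440 s = 51,149 Mb = 6,394 MB.
Capacity: 6 TB = 48,000,000 Mb; 938.44 items → 938 complete.

938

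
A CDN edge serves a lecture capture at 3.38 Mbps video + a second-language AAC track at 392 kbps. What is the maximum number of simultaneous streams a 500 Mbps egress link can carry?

132

Audio: 392 kbps = 0.392 Mbps.
Per-viewer media rate: 3.772 Mbps.
500 Mbps = 500.0 Mbps; 500.0 / 3.772 = 132.56 → 132 viewers.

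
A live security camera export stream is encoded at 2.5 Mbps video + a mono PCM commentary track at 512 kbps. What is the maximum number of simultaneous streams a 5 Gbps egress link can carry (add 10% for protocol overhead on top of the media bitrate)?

Audio: 512 kbps = 0.512 Mbps.
Per-viewer media rate: 3.012 Mbps.
On the wire with 10% overhead: 3.313 Mbps.
5 Gbps = 5,000 Mbps; 5,000 / 3.313 = 1509.12 → 1509 viewers.

1509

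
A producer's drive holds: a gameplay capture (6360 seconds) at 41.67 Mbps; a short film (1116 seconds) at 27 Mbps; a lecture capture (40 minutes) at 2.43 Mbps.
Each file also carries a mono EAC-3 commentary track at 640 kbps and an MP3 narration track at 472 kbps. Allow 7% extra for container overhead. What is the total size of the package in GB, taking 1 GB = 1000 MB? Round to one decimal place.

Audio total: 640 + 472 = 1112 kbps = 1.112 Mbps.
gameplay capture: 42.782 Mbps × 6360 s × 1.07 = 291140.1 Mb
short film: 28.112 Mbps × 1116 s × 1.07 = 33569.1 Mb
lecture capture: 3.542 Mbps × 2400 s × 1.07 = 9095.9 Mb
Total: 333805.0 Mb = 41725.6 MB.
= 41.73 GB.

41.7 GB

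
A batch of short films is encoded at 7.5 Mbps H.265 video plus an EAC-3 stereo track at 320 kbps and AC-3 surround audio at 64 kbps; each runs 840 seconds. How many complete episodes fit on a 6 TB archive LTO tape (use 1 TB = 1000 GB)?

7247

Audio total: 320 + 64 = 384 kbps = 0.384 Mbps.
Total bitrate: 7.884 Mbps.
Per item: 7.884 Mbps × 840 s = 6,623 Mb = 827.8 MB.
Capacity: 6 TB = 48,000,000 Mb; 7247.95 items → 7247 complete.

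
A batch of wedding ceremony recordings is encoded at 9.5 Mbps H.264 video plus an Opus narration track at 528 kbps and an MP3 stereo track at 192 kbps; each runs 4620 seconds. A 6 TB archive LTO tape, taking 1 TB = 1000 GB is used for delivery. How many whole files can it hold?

1016

Audio total: 528 + 192 = 720 kbps = 0.720 Mbps.
Total bitrate: 10.220 Mbps.
Per item: 10.220 Mbps × 4620 s = 47,216 Mb = 5,902 MB.
Capacity: 6 TB = 48,000,000 Mb; 1016.60 items → 1016 complete.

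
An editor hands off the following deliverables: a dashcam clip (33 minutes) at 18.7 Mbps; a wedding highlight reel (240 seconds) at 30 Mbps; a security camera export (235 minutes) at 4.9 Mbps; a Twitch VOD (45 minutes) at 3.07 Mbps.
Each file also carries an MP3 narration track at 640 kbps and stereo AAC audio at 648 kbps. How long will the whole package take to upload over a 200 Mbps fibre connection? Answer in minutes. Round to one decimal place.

12.2 minutes

Audio total: 640 + 648 = 1288 kbps = 1.288 Mbps.
dashcam clip: 19.988 Mbps × 1980 s = 39576.2 Mb
wedding highlight reel: 31.288 Mbps × 240 s = 7509.1 Mb
security camera export: 6.188 Mbps × 14100 s = 87250.8 Mb
Twitch VOD: 4.358 Mbps × 2700 s = 11766.6 Mb
Total: 146102.8 Mb = 18262.8 MB.
At 200 Mbps: 146102.8 / 200 = 731 s ≈ 12.2 minutes.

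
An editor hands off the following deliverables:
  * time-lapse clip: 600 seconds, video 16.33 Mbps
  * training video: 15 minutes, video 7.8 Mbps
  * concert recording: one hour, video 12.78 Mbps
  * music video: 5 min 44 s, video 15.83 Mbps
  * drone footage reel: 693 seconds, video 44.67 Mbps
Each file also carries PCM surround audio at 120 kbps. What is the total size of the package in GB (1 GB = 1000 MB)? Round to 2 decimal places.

12.50 GB

Audio: 120 kbps = 0.120 Mbps.
time-lapse clip: 16.450 Mbps × 600 s = 9870.0 Mb
training video: 7.920 Mbps × 900 s = 7128.0 Mb
concert recording: 12.900 Mbps × 3600 s = 46440.0 Mb
music video: 15.950 Mbps × 344 s = 5486.8 Mb
drone footage reel: 44.790 Mbps × 693 s = 31039.5 Mb
Total: 99964.3 Mb = 12495.5 MB.
= 12.50 GB.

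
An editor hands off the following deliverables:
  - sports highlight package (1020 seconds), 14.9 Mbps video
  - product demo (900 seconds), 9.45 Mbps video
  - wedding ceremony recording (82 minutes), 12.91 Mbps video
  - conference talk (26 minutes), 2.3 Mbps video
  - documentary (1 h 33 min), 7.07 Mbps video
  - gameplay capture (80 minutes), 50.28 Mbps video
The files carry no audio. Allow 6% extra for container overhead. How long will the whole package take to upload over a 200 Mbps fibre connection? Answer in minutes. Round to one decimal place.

sports highlight package: 14.900 Mbps × 1020 s × 1.06 = 16109.9 Mb
product demo: 9.450 Mbps × 900 s × 1.06 = 9015.3 Mb
wedding ceremony recording: 12.910 Mbps × 4920 s × 1.06 = 67328.2 Mb
conference talk: 2.300 Mbps × 1560 s × 1.06 = 3803.3 Mb
documentary: 7.070 Mbps × 5580 s × 1.06 = 41817.6 Mb
gameplay capture: 50.280 Mbps × 4800 s × 1.06 = 255824.6 Mb
Total: 393899.0 Mb = 49237.4 MB.
At 200 Mbps: 393899.0 / 200 = 1969 s ≈ 32.8 minutes.

32.8 minutes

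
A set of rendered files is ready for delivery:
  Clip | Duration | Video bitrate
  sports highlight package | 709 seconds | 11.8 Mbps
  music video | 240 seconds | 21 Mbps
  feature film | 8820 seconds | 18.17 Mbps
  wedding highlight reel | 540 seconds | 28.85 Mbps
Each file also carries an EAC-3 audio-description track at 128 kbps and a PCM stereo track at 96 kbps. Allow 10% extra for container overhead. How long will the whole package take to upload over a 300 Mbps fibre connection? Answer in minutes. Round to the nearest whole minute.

Audio total: 128 + 96 = 224 kbps = 0.224 Mbps.
sports highlight package: 12.024 Mbps × 709 s × 1.10 = 9377.5 Mb
music video: 21.224 Mbps × 240 s × 1.10 = 5603.1 Mb
feature film: 18.394 Mbps × 8820 s × 1.10 = 178458.6 Mb
wedding highlight reel: 29.074 Mbps × 540 s × 1.10 = 17270.0 Mb
Total: 210709.2 Mb = 26338.6 MB.
At 300 Mbps: 210709.2 / 300 = 702 s ≈ 11.7 minutes.

12 minutes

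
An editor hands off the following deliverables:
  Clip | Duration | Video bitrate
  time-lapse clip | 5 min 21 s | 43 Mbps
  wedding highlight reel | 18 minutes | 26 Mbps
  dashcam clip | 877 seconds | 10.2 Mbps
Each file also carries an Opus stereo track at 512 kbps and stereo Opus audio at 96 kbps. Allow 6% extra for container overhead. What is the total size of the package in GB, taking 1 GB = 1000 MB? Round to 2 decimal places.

6.92 GB

Audio total: 512 + 96 = 608 kbps = 0.608 Mbps.
time-lapse clip: 43.608 Mbps × 321 s × 1.06 = 14838.1 Mb
wedding highlight reel: 26.608 Mbps × 1080 s × 1.06 = 30460.8 Mb
dashcam clip: 10.808 Mbps × 877 s × 1.06 = 10047.3 Mb
Total: 55346.2 Mb = 6918.3 MB.
= 6.918 GB.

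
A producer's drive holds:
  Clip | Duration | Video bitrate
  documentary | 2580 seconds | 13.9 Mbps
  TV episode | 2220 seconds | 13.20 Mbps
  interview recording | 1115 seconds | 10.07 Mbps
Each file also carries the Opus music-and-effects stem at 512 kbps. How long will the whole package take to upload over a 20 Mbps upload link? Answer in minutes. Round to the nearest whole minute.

66 minutes

Audio: 512 kbps = 0.512 Mbps.
documentary: 14.412 Mbps × 2580 s = 37183.0 Mb
TV episode: 13.712 Mbps × 2220 s = 30440.6 Mb
interview recording: 10.582 Mbps × 1115 s = 11798.9 Mb
Total: 79422.5 Mb = 9927.8 MB.
At 20 Mbps: 79422.5 / 20 = 3971 s ≈ 66.2 minutes.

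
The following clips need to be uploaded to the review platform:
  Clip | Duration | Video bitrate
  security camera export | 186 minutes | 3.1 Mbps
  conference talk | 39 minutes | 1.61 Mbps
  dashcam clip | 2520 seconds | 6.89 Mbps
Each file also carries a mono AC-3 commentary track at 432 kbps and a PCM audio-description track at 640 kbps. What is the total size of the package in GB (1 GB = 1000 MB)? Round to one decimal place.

9.1 GB

Audio total: 432 + 640 = 1072 kbps = 1.072 Mbps.
security camera export: 4.172 Mbps × 11160 s = 46559.5 Mb
conference talk: 2.682 Mbps × 2340 s = 6275.9 Mb
dashcam clip: 7.962 Mbps × 2520 s = 20064.2 Mb
Total: 72899.6 Mb = 9112.5 MB.
= 9.112 GB.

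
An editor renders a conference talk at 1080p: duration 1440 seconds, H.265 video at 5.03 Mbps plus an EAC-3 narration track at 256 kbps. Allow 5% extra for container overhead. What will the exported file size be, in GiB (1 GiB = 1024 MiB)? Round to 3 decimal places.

0.930 GiB

Audio: 256 kbps = 0.256 Mbps.
Total bitrate: 5.03 + 0.256 = 5.286 Mbps.
Stream data: 5.286 Mbps × 1440 s = 7611.8 Mb.
With 5% container overhead: ×1.05.
7,992 Mb = 999,054,000 bytes ÷ 1,073,741,824 = 0.9304 GiB.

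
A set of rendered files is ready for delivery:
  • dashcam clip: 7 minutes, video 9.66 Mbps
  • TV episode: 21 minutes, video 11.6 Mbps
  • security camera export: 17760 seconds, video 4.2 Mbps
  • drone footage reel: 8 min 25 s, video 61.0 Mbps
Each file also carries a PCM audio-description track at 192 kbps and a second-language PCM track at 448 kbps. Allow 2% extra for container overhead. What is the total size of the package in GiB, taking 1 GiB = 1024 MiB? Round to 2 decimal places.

Audio total: 192 + 448 = 640 kbps = 0.640 Mbps.
dashcam clip: 10.300 Mbps × 420 s × 1.02 = 4412.5 Mb
TV episode: 12.240 Mbps × 1260 s × 1.02 = 15730.8 Mb
security camera export: 4.840 Mbps × 17760 s × 1.02 = 87677.6 Mb
drone footage reel: 61.640 Mbps × 505 s × 1.02 = 31750.8 Mb
Total: 139571.7 Mb = 17446.5 MB.
= 16.25 GiB.

16.25 GiB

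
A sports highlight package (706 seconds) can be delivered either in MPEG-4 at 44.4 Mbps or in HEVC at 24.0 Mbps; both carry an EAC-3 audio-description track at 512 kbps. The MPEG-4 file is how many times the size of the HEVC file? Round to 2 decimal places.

Audio: 512 kbps = 0.512 Mbps.
MPEG-4: 44.912 Mbps × 706 s = 31707.9 Mb = 3.963 GB.
HEVC: 24.512 Mbps × 706 s = 17305.5 Mb = 2.163 GB.
Ratio: 3.963 / 2.163 = 1.832.

1.83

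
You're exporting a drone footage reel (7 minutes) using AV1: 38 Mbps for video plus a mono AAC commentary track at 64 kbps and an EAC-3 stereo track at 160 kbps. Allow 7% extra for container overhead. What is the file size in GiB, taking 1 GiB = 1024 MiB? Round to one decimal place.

7 min = 420 s
Audio total: 64 + 160 = 224 kbps = 0.224 Mbps.
Total bitrate: 38 + 0.224 = 38.224 Mbps.
Stream data: 38.224 Mbps × 420 s = 16054.1 Mb.
With 7% container overhead: ×1.07.
17,178 Mb = 2,147,233,200 bytes ÷ 1,073,741,824 = 2.000 GiB.

2.0 GiB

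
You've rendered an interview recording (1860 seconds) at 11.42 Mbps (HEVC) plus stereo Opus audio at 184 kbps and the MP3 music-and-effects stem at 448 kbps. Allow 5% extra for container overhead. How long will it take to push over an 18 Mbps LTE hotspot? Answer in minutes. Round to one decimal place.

21.8 minutes

Audio total: 184 + 448 = 632 kbps = 0.632 Mbps.
Total bitrate: 12.052 Mbps.
File: 12.052 Mbps × 1860 s = 22416.7 Mb.
With 5% container overhead: ×1.05. → 23537.6 Mb.
At 18 Mbps: 23537.6 / 18 = 1307.6 s ≈ 21.8 minutes.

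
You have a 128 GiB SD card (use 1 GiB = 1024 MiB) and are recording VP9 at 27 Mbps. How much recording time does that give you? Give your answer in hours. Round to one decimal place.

11.3 hours

Capacity: 128 GiB = 1,099,512 Mb.
Recording time: 1,099,512 / 27.000 = 40,723 s ≈ 11.3 hours.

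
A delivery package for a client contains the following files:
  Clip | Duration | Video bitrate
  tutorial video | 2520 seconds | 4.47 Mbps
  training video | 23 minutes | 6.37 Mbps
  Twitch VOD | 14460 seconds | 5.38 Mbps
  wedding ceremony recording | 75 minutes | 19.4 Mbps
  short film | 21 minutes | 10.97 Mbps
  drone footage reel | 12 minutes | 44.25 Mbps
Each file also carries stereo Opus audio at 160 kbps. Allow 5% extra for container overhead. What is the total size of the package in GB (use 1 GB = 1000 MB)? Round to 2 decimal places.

Audio: 160 kbps = 0.160 Mbps.
tutorial video: 4.630 Mbps × 2520 s × 1.05 = 12251.0 Mb
training video: 6.530 Mbps × 1380 s × 1.05 = 9462.0 Mb
Twitch VOD: 5.540 Mbps × 14460 s × 1.05 = 84113.8 Mb
wedding ceremony recording: 19.560 Mbps × 4500 s × 1.05 = 92421.0 Mb
short film: 11.130 Mbps × 1260 s × 1.05 = 14725.0 Mb
drone footage reel: 44.410 Mbps × 720 s × 1.05 = 33574.0 Mb
Total: 246546.7 Mb = 30818.3 MB.
= 30.82 GB.

30.82 GB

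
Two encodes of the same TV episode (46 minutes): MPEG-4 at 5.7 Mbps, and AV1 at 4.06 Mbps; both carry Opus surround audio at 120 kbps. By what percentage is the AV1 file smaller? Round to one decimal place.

28.2%

46 min = 2760 s
Audio: 120 kbps = 0.120 Mbps.
MPEG-4: 5.820 Mbps × 2760 s = 16063.2 Mb = 2.008 GB.
AV1: 4.180 Mbps × 2760 s = 11536.8 Mb = 1.442 GB.
Reduction: (1 − 1.442/2.008) × 100 = 28.18%.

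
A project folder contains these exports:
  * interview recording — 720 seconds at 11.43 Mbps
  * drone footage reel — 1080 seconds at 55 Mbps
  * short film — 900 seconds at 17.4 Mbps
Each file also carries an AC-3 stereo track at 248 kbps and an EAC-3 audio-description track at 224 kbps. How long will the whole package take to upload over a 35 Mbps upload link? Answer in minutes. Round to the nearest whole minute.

40 minutes

Audio total: 248 + 224 = 472 kbps = 0.472 Mbps.
interview recording: 11.902 Mbps × 720 s = 8569.4 Mb
drone footage reel: 55.472 Mbps × 1080 s = 59909.8 Mb
short film: 17.872 Mbps × 900 s = 16084.8 Mb
Total: 84564.0 Mb = 10570.5 MB.
At 35 Mbps: 84564.0 / 35 = 2416 s ≈ 40.3 minutes.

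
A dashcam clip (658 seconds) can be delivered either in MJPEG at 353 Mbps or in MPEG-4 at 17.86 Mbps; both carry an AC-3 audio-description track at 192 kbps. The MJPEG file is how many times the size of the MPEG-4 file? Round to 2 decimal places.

Audio: 192 kbps = 0.192 Mbps.
MJPEG: 353.192 Mbps × 658 s = 232400.3 Mb = 27.055 GiB.
MPEG-4: 18.052 Mbps × 658 s = 11878.2 Mb = 1.383 GiB.
Ratio: 27.055 / 1.383 = 19.565.

19.57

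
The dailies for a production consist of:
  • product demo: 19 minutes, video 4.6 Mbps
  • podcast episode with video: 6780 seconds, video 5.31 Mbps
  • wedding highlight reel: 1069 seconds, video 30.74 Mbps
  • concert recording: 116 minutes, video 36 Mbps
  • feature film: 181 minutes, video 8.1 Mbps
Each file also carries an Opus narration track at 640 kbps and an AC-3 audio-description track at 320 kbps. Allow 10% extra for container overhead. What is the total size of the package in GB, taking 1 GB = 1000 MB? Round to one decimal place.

Audio total: 640 + 320 = 960 kbps = 0.960 Mbps.
product demo: 5.560 Mbps × 1140 s × 1.10 = 6972.2 Mb
podcast episode with video: 6.270 Mbps × 6780 s × 1.10 = 46761.7 Mb
wedding highlight reel: 31.700 Mbps × 1069 s × 1.10 = 37276.0 Mb
concert recording: 36.960 Mbps × 6960 s × 1.10 = 282965.8 Mb
feature film: 9.060 Mbps × 10860 s × 1.10 = 108230.8 Mb
Total: 482206.5 Mb = 60275.8 MB.
= 60.28 GB.

60.3 GB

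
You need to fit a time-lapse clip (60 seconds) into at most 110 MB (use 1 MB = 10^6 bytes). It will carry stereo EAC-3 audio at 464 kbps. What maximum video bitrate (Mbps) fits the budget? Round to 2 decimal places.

14.20 Mbps

Budget: 110 MB = 880.0 Mb.
Total bitrate budget: 880.0 Mb / 60 s = 14.667 Mbps.
Audio: 464 kbps = 0.464 Mbps.
Video: 14.667 − 0.464 = 14.203 Mbps.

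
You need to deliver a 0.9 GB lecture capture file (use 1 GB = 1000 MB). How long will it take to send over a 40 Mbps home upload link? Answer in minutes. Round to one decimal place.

File: 0.9 GB = 7200.0 Mb.
At 40 Mbps: 7200.0 / 40 = 180.0 s ≈ 3 minutes.

3.0 minutes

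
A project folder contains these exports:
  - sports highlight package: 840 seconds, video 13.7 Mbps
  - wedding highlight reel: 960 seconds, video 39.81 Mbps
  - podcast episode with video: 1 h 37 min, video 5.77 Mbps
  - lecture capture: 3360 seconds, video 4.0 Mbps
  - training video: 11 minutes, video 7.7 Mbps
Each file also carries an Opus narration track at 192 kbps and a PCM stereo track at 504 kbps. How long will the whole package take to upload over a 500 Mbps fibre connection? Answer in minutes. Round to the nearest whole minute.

4 minutes

Audio total: 192 + 504 = 696 kbps = 0.696 Mbps.
sports highlight package: 14.396 Mbps × 840 s = 12092.6 Mb
wedding highlight reel: 40.506 Mbps × 960 s = 38885.8 Mb
podcast episode with video: 6.466 Mbps × 5820 s = 37632.1 Mb
lecture capture: 4.696 Mbps × 3360 s = 15778.6 Mb
training video: 8.396 Mbps × 660 s = 5541.4 Mb
Total: 109930.4 Mb = 13741.3 MB.
At 500 Mbps: 109930.4 / 500 = 220 s ≈ 3.66 minutes.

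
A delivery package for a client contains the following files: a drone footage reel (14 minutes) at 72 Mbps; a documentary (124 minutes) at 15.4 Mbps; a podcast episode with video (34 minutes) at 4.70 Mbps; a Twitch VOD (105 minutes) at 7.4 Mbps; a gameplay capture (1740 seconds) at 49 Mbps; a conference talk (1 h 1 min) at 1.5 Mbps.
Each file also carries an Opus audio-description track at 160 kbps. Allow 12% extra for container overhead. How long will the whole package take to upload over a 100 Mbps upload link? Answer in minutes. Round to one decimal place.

60.8 minutes

Audio: 160 kbps = 0.160 Mbps.
drone footage reel: 72.160 Mbps × 840 s × 1.12 = 67888.1 Mb
documentary: 15.560 Mbps × 7440 s × 1.12 = 129658.4 Mb
podcast episode with video: 4.860 Mbps × 2040 s × 1.12 = 11104.1 Mb
Twitch VOD: 7.560 Mbps × 6300 s × 1.12 = 53343.4 Mb
gameplay capture: 49.160 Mbps × 1740 s × 1.12 = 95803.0 Mb
conference talk: 1.660 Mbps × 3660 s × 1.12 = 6804.7 Mb
Total: 364601.7 Mb = 45575.2 MB.
At 100 Mbps: 364601.7 / 100 = 3646 s ≈ 60.8 minutes.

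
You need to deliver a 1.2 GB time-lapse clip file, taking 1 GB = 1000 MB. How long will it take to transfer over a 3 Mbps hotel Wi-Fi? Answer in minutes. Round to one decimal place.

File: 1.2 GB = 9600.0 Mb.
At 3 Mbps: 9600.0 / 3 = 3200.0 s ≈ 53.3 minutes.

53.3 minutes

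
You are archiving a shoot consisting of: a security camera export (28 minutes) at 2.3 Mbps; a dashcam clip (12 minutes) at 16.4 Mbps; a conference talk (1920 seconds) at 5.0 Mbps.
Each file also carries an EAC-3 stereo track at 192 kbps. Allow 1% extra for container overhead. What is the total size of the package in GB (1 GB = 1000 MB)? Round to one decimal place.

3.3 GB

Audio: 192 kbps = 0.192 Mbps.
security camera export: 2.492 Mbps × 1680 s × 1.01 = 4228.4 Mb
dashcam clip: 16.592 Mbps × 720 s × 1.01 = 12065.7 Mb
conference talk: 5.192 Mbps × 1920 s × 1.01 = 10068.3 Mb
Total: 26362.5 Mb = 3295.3 MB.
= 3.295 GB.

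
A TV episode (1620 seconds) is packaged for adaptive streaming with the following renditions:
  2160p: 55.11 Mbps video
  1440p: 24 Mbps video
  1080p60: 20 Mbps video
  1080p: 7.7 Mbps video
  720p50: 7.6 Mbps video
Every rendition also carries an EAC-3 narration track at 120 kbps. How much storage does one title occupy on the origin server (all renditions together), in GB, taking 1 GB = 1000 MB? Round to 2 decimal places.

Audio: 120 kbps = 0.120 Mbps.
Sum of rendition bitrates: (55.11+0.120) + (24+0.120) + (20+0.120) + (7.7+0.120) + (7.6+0.120) = 115.010 Mbps.
× 1620 s = 186,316 Mb = 23,290 MB = 23.29 GB.

23.29 GB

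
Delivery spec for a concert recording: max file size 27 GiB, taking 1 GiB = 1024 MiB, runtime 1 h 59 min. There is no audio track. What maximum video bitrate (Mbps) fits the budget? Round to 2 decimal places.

32.48 Mbps

Budget: 27 GiB = 231928.2 Mb.
1 h 59 min = 119 min = 7140 s
Total bitrate budget: 231928.2 Mb / 7140 s = 32.483 Mbps.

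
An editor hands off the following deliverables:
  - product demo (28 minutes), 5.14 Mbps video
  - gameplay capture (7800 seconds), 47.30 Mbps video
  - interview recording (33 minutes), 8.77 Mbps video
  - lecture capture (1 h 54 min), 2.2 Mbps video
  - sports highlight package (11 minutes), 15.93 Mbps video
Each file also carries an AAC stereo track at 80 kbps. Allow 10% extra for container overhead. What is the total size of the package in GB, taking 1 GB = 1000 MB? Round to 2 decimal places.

58.03 GB

Audio: 80 kbps = 0.080 Mbps.
product demo: 5.220 Mbps × 1680 s × 1.10 = 9646.6 Mb
gameplay capture: 47.380 Mbps × 7800 s × 1.10 = 406520.4 Mb
interview recording: 8.850 Mbps × 1980 s × 1.10 = 19275.3 Mb
lecture capture: 2.280 Mbps × 6840 s × 1.10 = 17154.7 Mb
sports highlight package: 16.010 Mbps × 660 s × 1.10 = 11623.3 Mb
Total: 464220.2 Mb = 58027.5 MB.
= 58.03 GB.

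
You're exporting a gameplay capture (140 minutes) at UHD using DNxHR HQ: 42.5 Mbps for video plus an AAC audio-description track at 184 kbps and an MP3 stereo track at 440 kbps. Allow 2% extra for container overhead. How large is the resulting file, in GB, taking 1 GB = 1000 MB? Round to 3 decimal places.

140 min = 8400 s
Audio total: 184 + 440 = 624 kbps = 0.624 Mbps.
Total bitrate: 42.5 + 0.624 = 43.124 Mbps.
Stream data: 43.124 Mbps × 8400 s = 362241.6 Mb.
With 2% container overhead: ×1.02.
369,486 Mb ÷ 8 = 46,186 MB → 46.19 GB.

46.186 GB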